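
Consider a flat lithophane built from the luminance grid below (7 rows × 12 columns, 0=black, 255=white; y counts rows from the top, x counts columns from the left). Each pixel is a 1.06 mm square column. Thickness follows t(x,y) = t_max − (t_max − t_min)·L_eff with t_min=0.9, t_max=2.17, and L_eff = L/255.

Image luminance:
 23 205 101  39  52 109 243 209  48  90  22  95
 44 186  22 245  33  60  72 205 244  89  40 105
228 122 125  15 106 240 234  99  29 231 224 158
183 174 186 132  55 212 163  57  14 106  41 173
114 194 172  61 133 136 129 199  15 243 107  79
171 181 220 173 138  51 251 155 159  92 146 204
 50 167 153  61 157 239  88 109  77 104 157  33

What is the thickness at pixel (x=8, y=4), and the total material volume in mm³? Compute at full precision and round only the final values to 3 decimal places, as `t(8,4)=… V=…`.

t(8,4)=2.095 V=144.340

span = t_max - t_min = 2.17 - 0.9 = 1.270
L(8,4) = 15, L_eff = 15/255 = 0.058824
t(8,4) = 2.17 - 1.270·0.058824 = 2.095
Σt over all 7·12 pixels = 545963/4250 ≈ 128.4618824
V = pitch²·Σt = 1.06²·545963/4250 = 144.340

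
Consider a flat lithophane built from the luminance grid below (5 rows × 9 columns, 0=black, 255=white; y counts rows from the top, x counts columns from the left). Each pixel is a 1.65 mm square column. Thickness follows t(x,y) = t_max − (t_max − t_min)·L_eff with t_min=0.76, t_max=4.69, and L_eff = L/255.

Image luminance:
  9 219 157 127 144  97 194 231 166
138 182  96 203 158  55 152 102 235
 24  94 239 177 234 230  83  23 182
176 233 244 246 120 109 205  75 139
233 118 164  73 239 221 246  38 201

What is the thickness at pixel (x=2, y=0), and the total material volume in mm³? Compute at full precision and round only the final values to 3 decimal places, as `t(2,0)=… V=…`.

span = t_max - t_min = 4.69 - 0.76 = 3.930
L(2,0) = 157, L_eff = 157/255 = 0.615686
t(2,0) = 4.69 - 3.930·0.615686 = 2.270
Σt over all 5·9 pixels = 218216/2125 ≈ 102.6898824
V = pitch²·Σt = 1.65²·218216/2125 = 279.573

t(2,0)=2.270 V=279.573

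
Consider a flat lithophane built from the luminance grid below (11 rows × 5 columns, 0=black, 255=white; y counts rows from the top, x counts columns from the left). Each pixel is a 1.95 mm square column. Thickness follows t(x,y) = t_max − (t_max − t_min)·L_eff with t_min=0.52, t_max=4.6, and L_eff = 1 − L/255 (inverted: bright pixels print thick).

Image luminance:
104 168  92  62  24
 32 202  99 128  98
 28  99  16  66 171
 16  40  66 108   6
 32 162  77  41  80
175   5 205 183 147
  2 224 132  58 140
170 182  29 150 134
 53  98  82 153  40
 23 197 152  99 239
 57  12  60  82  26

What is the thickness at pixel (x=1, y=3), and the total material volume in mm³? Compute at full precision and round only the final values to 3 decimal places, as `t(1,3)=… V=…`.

span = t_max - t_min = 4.6 - 0.52 = 4.080
L(1,3) = 40, L_eff = 1 - 40/255 = 0.843137 (inverted)
t(1,3) = 4.6 - 4.080·0.843137 = 1.160
Σt over all 11·5 pixels = 113.816
V = pitch²·Σt = 1.95²·113.816 = 432.785

t(1,3)=1.160 V=432.785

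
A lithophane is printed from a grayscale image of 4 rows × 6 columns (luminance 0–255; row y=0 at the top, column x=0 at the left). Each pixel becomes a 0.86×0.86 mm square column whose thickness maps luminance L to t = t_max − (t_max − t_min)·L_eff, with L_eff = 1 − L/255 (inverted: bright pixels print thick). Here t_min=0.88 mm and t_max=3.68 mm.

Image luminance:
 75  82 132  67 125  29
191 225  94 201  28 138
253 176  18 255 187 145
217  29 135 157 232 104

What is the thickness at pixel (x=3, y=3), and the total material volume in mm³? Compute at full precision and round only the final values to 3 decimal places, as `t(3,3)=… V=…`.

span = t_max - t_min = 3.68 - 0.88 = 2.800
L(3,3) = 157, L_eff = 1 - 157/255 = 0.384314 (inverted)
t(3,3) = 3.68 - 2.800·0.384314 = 2.604
Σt over all 4·6 pixels = 73058/1275 ≈ 57.3003922
V = pitch²·Σt = 0.86²·73058/1275 = 42.379

t(3,3)=2.604 V=42.379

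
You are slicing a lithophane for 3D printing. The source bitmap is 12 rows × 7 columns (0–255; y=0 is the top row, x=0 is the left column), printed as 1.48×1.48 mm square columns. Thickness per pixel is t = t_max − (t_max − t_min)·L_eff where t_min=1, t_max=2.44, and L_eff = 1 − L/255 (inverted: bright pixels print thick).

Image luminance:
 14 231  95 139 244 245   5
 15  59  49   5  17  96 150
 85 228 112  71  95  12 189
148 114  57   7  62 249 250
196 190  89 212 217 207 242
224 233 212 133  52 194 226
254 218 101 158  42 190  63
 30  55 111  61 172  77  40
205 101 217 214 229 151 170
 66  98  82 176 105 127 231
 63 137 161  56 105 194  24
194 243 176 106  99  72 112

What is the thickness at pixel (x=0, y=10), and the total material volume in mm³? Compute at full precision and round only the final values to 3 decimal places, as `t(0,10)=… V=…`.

t(0,10)=1.356 V=321.986

span = t_max - t_min = 2.44 - 1 = 1.440
L(0,10) = 63, L_eff = 1 - 63/255 = 0.752941 (inverted)
t(0,10) = 2.44 - 1.440·0.752941 = 1.356
Σt over all 12·7 pixels = 312372/2125 ≈ 146.9985882
V = pitch²·Σt = 1.48²·312372/2125 = 321.986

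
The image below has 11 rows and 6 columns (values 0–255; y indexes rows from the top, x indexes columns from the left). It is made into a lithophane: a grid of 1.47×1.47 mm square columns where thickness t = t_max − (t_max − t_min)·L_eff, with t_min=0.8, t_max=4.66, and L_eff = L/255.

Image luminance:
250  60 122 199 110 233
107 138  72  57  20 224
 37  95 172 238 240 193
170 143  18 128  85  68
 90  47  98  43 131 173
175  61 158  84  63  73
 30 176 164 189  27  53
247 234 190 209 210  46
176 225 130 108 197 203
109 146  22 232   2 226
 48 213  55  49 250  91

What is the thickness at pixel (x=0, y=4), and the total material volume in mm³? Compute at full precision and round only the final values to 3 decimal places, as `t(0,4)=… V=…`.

t(0,4)=3.298 V=382.253

span = t_max - t_min = 4.66 - 0.8 = 3.860
L(0,4) = 90, L_eff = 90/255 = 0.352941
t(0,4) = 4.66 - 3.860·0.352941 = 3.298
Σt over all 11·6 pixels = 1127707/6375 ≈ 176.8952157
V = pitch²·Σt = 1.47²·1127707/6375 = 382.253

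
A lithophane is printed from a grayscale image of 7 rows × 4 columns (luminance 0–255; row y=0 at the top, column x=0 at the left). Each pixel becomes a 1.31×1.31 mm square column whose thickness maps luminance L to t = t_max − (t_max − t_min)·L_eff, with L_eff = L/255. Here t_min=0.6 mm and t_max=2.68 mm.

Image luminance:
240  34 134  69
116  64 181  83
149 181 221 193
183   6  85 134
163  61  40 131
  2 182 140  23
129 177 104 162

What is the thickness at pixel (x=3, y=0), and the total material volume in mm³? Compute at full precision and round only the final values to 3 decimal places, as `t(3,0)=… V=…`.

span = t_max - t_min = 2.68 - 0.6 = 2.080
L(3,0) = 69, L_eff = 69/255 = 0.270588
t(3,0) = 2.68 - 2.080·0.270588 = 2.117
Σt over all 7·4 pixels = 100752/2125 ≈ 47.4127059
V = pitch²·Σt = 1.31²·100752/2125 = 81.365

t(3,0)=2.117 V=81.365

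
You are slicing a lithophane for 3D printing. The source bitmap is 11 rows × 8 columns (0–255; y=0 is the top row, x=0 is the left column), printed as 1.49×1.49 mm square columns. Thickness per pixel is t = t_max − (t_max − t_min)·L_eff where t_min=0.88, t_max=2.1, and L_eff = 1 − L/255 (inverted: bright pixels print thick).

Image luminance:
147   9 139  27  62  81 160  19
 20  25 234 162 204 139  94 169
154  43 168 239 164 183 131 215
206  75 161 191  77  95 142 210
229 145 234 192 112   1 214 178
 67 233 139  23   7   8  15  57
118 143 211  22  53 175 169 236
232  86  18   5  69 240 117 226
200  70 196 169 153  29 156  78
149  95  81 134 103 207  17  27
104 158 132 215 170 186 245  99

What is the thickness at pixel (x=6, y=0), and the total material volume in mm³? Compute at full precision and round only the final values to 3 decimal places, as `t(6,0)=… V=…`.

span = t_max - t_min = 2.1 - 0.88 = 1.220
L(6,0) = 160, L_eff = 1 - 160/255 = 0.372549 (inverted)
t(6,0) = 2.1 - 1.220·0.372549 = 1.645
Σt over all 11·8 pixels = 279362/2125 ≈ 131.4644706
V = pitch²·Σt = 1.49²·279362/2125 = 291.864

t(6,0)=1.645 V=291.864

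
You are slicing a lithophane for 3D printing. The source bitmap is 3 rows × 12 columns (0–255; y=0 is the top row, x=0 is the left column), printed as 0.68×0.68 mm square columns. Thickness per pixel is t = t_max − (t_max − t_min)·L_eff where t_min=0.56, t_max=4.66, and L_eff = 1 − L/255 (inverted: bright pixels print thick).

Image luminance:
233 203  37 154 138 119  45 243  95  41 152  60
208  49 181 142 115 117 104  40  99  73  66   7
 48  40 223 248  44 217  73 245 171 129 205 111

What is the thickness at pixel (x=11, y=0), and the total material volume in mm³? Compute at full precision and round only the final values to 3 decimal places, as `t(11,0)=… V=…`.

span = t_max - t_min = 4.66 - 0.56 = 4.100
L(11,0) = 60, L_eff = 1 - 60/255 = 0.764706 (inverted)
t(11,0) = 4.66 - 4.100·0.764706 = 1.525
Σt over all 3·12 pixels = 234883/2550 ≈ 92.1109804
V = pitch²·Σt = 0.68²·234883/2550 = 42.592

t(11,0)=1.525 V=42.592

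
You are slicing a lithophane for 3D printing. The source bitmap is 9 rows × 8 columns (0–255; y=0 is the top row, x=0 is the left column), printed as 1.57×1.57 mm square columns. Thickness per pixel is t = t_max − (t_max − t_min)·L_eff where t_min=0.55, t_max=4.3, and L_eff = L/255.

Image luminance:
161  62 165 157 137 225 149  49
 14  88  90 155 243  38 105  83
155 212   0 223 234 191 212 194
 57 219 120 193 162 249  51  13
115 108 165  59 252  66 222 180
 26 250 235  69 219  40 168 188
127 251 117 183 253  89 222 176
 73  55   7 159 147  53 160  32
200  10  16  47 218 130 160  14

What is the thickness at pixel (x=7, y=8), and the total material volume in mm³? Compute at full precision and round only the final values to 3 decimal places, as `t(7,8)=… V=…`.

span = t_max - t_min = 4.3 - 0.55 = 3.750
L(7,8) = 14, L_eff = 14/255 = 0.054902
t(7,8) = 4.3 - 3.750·0.054902 = 4.094
Σt over all 9·8 pixels = 56929/340 ≈ 167.4382353
V = pitch²·Σt = 1.57²·56929/340 = 412.719

t(7,8)=4.094 V=412.719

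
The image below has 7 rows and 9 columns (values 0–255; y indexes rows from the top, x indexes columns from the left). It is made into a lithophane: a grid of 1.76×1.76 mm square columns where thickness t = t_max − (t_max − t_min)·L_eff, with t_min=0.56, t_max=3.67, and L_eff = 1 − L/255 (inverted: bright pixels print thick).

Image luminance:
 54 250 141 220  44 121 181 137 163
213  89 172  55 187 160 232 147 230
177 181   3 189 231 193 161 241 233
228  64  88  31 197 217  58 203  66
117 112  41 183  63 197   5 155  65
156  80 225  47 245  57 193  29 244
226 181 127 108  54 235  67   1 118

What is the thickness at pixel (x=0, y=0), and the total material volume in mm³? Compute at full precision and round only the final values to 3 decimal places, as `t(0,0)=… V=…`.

t(0,0)=1.219 V=445.059

span = t_max - t_min = 3.67 - 0.56 = 3.110
L(0,0) = 54, L_eff = 1 - 54/255 = 0.788235 (inverted)
t(0,0) = 3.67 - 3.110·0.788235 = 1.219
Σt over all 7·9 pixels = 915952/6375 ≈ 143.6787451
V = pitch²·Σt = 1.76²·915952/6375 = 445.059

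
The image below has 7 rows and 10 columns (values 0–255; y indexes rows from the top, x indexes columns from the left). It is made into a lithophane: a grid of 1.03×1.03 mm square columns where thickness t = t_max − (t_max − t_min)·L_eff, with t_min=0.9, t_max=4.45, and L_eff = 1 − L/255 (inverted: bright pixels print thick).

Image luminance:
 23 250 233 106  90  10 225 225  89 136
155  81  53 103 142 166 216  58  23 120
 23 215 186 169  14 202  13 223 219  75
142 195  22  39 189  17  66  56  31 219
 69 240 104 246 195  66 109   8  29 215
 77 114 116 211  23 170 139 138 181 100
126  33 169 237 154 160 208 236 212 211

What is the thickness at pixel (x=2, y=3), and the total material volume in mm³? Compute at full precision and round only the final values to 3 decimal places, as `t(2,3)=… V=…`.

t(2,3)=1.206 V=201.460

span = t_max - t_min = 4.45 - 0.9 = 3.550
L(2,3) = 22, L_eff = 1 - 22/255 = 0.913725 (inverted)
t(2,3) = 4.45 - 3.550·0.913725 = 1.206
Σt over all 7·10 pixels = 193693/1020 ≈ 189.8950980
V = pitch²·Σt = 1.03²·193693/1020 = 201.460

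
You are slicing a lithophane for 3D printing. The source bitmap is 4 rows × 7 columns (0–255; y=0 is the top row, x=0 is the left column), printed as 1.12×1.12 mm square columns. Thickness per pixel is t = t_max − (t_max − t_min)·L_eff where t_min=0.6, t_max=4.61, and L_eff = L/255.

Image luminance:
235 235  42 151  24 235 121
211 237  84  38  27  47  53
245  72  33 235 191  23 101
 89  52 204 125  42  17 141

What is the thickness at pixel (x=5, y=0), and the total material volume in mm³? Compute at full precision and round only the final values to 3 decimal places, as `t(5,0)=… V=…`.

t(5,0)=0.915 V=96.625

span = t_max - t_min = 4.61 - 0.6 = 4.010
L(5,0) = 235, L_eff = 235/255 = 0.921569
t(5,0) = 4.61 - 4.010·0.921569 = 0.915
Σt over all 4·7 pixels = 196423/2550 ≈ 77.0286275
V = pitch²·Σt = 1.12²·196423/2550 = 96.625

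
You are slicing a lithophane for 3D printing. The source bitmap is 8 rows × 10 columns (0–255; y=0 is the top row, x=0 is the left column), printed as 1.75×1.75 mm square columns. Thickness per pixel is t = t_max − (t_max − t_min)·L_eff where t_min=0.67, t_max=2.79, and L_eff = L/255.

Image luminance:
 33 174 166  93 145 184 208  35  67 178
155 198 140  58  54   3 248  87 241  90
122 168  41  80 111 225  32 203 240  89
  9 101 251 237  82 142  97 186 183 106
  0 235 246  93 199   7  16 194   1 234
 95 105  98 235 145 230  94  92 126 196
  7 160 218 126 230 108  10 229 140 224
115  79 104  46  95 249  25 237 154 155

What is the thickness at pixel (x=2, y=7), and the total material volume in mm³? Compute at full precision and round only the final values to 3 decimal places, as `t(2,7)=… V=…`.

t(2,7)=1.925 V=413.309

span = t_max - t_min = 2.79 - 0.67 = 2.120
L(2,7) = 104, L_eff = 104/255 = 0.407843
t(2,7) = 2.79 - 2.120·0.407843 = 1.925
Σt over all 8·10 pixels = 286786/2125 ≈ 134.9581176
V = pitch²·Σt = 1.75²·286786/2125 = 413.309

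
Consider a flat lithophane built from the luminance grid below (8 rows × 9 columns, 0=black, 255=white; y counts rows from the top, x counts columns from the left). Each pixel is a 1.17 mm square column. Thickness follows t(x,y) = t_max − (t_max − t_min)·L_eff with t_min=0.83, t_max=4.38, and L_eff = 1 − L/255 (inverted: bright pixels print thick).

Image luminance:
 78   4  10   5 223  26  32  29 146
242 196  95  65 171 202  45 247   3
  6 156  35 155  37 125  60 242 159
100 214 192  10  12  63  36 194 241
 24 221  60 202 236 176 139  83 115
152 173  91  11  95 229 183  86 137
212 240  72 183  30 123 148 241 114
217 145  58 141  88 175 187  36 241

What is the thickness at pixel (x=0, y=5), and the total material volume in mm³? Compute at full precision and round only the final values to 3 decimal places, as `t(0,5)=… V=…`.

t(0,5)=2.946 V=251.796

span = t_max - t_min = 4.38 - 0.83 = 3.550
L(0,5) = 152, L_eff = 1 - 152/255 = 0.403922 (inverted)
t(0,5) = 4.38 - 3.550·0.403922 = 2.946
Σt over all 8·9 pixels = 234524/1275 ≈ 183.9403922
V = pitch²·Σt = 1.17²·234524/1275 = 251.796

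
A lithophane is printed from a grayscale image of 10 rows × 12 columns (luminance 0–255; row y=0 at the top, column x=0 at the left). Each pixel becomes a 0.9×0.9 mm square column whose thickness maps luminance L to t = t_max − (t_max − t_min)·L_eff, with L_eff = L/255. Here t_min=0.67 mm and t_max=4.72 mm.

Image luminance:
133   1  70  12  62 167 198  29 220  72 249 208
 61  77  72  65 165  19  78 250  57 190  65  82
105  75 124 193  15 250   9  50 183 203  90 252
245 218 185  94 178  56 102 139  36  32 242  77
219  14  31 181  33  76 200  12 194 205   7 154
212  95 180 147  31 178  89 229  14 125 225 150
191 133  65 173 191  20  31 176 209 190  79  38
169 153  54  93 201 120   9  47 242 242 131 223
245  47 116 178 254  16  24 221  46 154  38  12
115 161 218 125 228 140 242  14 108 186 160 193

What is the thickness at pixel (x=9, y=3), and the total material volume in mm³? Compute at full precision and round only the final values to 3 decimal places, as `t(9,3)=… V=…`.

t(9,3)=4.212 V=263.536

span = t_max - t_min = 4.72 - 0.67 = 4.050
L(9,3) = 32, L_eff = 32/255 = 0.125490
t(9,3) = 4.72 - 4.050·0.125490 = 4.212
Σt over all 10·12 pixels = 553101/1700 ≈ 325.3535294
V = pitch²·Σt = 0.9²·553101/1700 = 263.536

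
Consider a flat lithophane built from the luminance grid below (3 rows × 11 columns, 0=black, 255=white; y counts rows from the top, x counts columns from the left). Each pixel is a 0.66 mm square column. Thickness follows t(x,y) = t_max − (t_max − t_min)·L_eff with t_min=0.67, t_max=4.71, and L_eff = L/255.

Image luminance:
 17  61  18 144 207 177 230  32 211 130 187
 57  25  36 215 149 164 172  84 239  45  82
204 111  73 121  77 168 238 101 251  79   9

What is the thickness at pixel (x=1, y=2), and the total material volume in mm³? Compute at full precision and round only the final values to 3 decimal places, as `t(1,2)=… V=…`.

t(1,2)=2.951 V=39.313

span = t_max - t_min = 4.71 - 0.67 = 4.040
L(1,2) = 111, L_eff = 111/255 = 0.435294
t(1,2) = 4.71 - 4.040·0.435294 = 2.951
Σt over all 3·11 pixels = 135377/1500 ≈ 90.2513333
V = pitch²·Σt = 0.66²·135377/1500 = 39.313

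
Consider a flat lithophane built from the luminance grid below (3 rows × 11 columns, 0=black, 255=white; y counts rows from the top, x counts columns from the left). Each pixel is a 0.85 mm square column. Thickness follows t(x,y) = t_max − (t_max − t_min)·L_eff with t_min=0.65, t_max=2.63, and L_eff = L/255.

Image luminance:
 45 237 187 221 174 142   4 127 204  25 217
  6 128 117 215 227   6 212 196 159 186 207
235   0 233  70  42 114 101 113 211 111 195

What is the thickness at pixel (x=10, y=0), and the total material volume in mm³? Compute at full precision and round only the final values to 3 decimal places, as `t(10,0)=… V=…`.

span = t_max - t_min = 2.63 - 0.65 = 1.980
L(10,0) = 217, L_eff = 217/255 = 0.850980
t(10,0) = 2.63 - 1.980·0.850980 = 0.945
Σt over all 3·11 pixels = 429693/8500 ≈ 50.5521176
V = pitch²·Σt = 0.85²·429693/8500 = 36.524

t(10,0)=0.945 V=36.524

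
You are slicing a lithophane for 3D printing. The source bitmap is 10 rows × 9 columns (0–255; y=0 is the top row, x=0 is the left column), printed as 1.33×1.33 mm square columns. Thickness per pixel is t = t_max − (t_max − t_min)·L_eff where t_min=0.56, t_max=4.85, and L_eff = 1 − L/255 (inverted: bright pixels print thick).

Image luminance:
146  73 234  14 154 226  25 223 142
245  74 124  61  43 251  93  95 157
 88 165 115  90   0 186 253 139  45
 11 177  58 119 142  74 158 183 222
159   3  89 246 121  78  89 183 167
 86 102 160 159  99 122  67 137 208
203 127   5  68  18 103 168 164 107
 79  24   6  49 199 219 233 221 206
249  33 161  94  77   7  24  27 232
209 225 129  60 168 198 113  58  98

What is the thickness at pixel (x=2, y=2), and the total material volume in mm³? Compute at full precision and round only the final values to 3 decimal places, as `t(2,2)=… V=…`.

span = t_max - t_min = 4.85 - 0.56 = 4.290
L(2,2) = 115, L_eff = 1 - 115/255 = 0.549020 (inverted)
t(2,2) = 4.85 - 4.290·0.549020 = 2.495
Σt over all 10·9 pixels = 2035863/8500 ≈ 239.5132941
V = pitch²·Σt = 1.33²·2035863/8500 = 423.675

t(2,2)=2.495 V=423.675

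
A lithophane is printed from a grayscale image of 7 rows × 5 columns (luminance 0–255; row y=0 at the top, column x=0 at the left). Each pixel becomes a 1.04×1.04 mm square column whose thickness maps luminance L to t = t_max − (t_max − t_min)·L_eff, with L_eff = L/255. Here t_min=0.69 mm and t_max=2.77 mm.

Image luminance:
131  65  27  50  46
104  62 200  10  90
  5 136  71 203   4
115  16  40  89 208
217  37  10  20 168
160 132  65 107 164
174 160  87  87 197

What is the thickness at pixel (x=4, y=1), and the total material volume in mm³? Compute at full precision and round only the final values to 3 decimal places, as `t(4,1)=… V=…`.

span = t_max - t_min = 2.77 - 0.69 = 2.080
L(4,1) = 90, L_eff = 90/255 = 0.352941
t(4,1) = 2.77 - 2.080·0.352941 = 2.036
Σt over all 7·5 pixels = 1753169/25500 ≈ 68.7517255
V = pitch²·Σt = 1.04²·1753169/25500 = 74.362

t(4,1)=2.036 V=74.362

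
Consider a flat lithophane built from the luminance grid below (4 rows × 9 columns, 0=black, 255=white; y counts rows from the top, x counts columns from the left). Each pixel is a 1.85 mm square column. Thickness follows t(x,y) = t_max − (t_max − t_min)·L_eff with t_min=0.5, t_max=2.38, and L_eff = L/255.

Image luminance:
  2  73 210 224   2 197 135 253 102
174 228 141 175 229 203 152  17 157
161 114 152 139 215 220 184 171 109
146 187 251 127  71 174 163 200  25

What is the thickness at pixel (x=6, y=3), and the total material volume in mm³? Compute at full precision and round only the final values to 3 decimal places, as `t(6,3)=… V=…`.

t(6,3)=1.178 V=154.890

span = t_max - t_min = 2.38 - 0.5 = 1.880
L(6,3) = 163, L_eff = 163/255 = 0.639216
t(6,3) = 2.38 - 1.880·0.639216 = 1.178
Σt over all 4·9 pixels = 288509/6375 ≈ 45.2563137
V = pitch²·Σt = 1.85²·288509/6375 = 154.890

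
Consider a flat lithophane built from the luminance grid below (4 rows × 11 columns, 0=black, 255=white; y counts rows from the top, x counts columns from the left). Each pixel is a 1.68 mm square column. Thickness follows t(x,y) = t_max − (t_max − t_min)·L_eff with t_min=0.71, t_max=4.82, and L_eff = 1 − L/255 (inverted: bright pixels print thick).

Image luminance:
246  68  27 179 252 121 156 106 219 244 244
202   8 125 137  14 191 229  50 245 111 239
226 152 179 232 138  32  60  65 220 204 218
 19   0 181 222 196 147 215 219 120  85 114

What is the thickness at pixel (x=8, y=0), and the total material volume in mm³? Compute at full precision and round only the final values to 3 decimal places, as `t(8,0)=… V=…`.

t(8,0)=4.240 V=391.002

span = t_max - t_min = 4.82 - 0.71 = 4.110
L(8,0) = 219, L_eff = 1 - 219/255 = 0.141176 (inverted)
t(8,0) = 4.82 - 4.110·0.141176 = 4.240
Σt over all 4·11 pixels = 1177549/8500 ≈ 138.5351765
V = pitch²·Σt = 1.68²·1177549/8500 = 391.002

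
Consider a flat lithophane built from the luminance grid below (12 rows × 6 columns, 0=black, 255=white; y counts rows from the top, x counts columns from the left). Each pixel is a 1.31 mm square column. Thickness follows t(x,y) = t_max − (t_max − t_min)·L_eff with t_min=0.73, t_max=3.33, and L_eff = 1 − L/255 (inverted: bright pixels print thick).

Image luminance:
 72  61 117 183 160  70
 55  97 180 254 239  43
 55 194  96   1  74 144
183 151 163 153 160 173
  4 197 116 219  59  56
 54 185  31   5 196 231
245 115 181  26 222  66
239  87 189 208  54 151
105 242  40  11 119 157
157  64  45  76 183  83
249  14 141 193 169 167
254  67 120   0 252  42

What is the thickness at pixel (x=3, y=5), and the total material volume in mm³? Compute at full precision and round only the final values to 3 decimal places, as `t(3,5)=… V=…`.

span = t_max - t_min = 3.33 - 0.73 = 2.600
L(3,5) = 5, L_eff = 1 - 5/255 = 0.980392 (inverted)
t(3,5) = 3.33 - 2.600·0.980392 = 0.781
Σt over all 12·6 pixels = 186146/1275 ≈ 145.9968627
V = pitch²·Σt = 1.31²·186146/1275 = 250.545

t(3,5)=0.781 V=250.545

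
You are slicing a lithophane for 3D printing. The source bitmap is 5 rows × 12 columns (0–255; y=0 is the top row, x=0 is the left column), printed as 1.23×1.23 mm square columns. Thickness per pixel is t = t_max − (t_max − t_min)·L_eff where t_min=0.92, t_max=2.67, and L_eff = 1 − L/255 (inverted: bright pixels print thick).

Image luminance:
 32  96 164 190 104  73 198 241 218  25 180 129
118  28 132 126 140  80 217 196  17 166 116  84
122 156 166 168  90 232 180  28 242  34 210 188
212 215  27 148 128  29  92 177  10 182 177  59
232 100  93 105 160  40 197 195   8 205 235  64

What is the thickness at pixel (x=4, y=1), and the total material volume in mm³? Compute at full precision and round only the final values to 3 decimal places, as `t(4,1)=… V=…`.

span = t_max - t_min = 2.67 - 0.92 = 1.750
L(4,1) = 140, L_eff = 1 - 140/255 = 0.450980 (inverted)
t(4,1) = 2.67 - 1.750·0.450980 = 1.881
Σt over all 5·12 pixels = 28034/255 ≈ 109.9372549
V = pitch²·Σt = 1.23²·28034/255 = 166.324

t(4,1)=1.881 V=166.324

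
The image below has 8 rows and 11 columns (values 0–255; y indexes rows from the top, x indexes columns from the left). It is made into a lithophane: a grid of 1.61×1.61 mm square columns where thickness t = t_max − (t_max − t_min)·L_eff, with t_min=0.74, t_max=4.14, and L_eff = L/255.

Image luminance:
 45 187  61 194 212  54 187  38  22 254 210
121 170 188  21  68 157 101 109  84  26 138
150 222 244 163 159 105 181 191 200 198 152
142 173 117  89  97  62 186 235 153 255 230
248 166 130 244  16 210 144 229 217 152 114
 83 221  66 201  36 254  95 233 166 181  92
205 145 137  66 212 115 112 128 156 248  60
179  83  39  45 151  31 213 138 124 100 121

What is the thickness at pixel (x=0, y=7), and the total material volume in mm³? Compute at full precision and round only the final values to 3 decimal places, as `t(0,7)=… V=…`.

span = t_max - t_min = 4.14 - 0.74 = 3.400
L(0,7) = 179, L_eff = 179/255 = 0.701961
t(0,7) = 4.14 - 3.400·0.701961 = 1.753
Σt over all 8·11 pixels = 195.56
V = pitch²·Σt = 1.61²·195.56 = 506.911

t(0,7)=1.753 V=506.911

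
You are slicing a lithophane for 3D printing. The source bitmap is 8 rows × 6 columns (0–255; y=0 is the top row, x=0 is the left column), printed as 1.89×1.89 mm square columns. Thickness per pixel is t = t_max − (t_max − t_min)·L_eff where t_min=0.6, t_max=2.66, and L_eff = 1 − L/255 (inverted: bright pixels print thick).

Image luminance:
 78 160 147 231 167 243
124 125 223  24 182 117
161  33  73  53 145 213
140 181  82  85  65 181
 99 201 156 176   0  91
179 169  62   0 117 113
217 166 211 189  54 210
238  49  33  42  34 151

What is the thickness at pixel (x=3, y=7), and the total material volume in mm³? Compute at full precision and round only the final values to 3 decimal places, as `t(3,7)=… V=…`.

t(3,7)=0.939 V=281.501

span = t_max - t_min = 2.66 - 0.6 = 2.060
L(3,7) = 42, L_eff = 1 - 42/255 = 0.835294 (inverted)
t(3,7) = 2.66 - 2.060·0.835294 = 0.939
Σt over all 8·6 pixels = 100477/1275 ≈ 78.8054902
V = pitch²·Σt = 1.89²·100477/1275 = 281.501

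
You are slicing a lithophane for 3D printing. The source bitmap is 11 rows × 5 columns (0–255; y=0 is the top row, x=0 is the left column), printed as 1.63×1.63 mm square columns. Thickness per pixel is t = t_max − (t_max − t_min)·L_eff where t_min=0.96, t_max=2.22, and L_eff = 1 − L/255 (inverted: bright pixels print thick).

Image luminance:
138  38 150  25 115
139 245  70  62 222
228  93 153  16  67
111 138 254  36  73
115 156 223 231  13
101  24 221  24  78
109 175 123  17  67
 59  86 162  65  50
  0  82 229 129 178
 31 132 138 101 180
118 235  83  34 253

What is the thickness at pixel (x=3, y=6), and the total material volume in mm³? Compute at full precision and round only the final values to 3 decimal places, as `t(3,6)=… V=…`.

span = t_max - t_min = 2.22 - 0.96 = 1.260
L(3,6) = 17, L_eff = 1 - 17/255 = 0.933333 (inverted)
t(3,6) = 2.22 - 1.260·0.933333 = 1.044
Σt over all 11·5 pixels = 71739/850 ≈ 84.3988235
V = pitch²·Σt = 1.63²·71739/850 = 224.239

t(3,6)=1.044 V=224.239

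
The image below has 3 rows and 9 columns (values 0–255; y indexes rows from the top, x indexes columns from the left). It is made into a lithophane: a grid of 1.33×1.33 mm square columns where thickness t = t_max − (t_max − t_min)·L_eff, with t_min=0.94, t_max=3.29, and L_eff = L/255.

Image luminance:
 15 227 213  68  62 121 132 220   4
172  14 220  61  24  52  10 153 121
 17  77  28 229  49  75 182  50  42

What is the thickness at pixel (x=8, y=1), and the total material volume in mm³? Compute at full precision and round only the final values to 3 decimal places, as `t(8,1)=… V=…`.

span = t_max - t_min = 3.29 - 0.94 = 2.350
L(8,1) = 121, L_eff = 121/255 = 0.474510
t(8,1) = 3.29 - 2.350·0.474510 = 2.175
Σt over all 3·9 pixels = 329047/5100 ≈ 64.5190196
V = pitch²·Σt = 1.33²·329047/5100 = 114.128

t(8,1)=2.175 V=114.128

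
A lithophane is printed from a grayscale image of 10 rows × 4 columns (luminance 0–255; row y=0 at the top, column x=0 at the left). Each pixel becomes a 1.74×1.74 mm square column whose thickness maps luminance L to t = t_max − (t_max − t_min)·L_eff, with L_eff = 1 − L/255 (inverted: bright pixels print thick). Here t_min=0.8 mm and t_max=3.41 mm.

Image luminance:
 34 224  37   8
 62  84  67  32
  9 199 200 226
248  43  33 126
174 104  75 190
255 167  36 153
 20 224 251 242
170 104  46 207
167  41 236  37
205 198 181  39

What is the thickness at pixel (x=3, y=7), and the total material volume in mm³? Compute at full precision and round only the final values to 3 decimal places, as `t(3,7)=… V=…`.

span = t_max - t_min = 3.41 - 0.8 = 2.610
L(3,7) = 207, L_eff = 1 - 207/255 = 0.188235 (inverted)
t(3,7) = 3.41 - 2.610·0.188235 = 2.919
Σt over all 10·4 pixels = 360199/4250 ≈ 84.7527059
V = pitch²·Σt = 1.74²·360199/4250 = 256.597

t(3,7)=2.919 V=256.597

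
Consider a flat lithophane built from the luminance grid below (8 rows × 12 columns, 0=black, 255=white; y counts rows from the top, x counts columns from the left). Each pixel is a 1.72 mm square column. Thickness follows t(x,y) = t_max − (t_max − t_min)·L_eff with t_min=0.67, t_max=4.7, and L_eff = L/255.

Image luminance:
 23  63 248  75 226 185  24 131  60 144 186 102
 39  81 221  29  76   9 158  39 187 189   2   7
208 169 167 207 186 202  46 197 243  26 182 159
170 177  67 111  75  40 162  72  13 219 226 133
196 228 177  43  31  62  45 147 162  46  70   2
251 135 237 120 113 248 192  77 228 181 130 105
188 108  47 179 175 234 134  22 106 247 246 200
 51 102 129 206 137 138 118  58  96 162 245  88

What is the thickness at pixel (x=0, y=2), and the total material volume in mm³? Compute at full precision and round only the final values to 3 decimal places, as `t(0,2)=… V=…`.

t(0,2)=1.413 V=745.585

span = t_max - t_min = 4.7 - 0.67 = 4.030
L(0,2) = 208, L_eff = 208/255 = 0.815686
t(0,2) = 4.7 - 4.030·0.815686 = 1.413
Σt over all 8·12 pixels = 2142197/8500 ≈ 252.0231765
V = pitch²·Σt = 1.72²·2142197/8500 = 745.585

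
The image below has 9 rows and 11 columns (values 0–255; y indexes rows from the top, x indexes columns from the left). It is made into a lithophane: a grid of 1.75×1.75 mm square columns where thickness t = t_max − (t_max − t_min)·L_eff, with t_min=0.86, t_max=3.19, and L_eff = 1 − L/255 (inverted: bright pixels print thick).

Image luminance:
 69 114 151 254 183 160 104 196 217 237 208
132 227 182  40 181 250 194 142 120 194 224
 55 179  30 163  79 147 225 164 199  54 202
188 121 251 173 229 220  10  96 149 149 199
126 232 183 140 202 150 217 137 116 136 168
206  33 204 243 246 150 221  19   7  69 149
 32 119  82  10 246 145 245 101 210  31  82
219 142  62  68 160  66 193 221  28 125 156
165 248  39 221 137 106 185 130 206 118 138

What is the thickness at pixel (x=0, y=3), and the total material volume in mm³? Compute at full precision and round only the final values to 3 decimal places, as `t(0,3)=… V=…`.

t(0,3)=2.578 V=676.314

span = t_max - t_min = 3.19 - 0.86 = 2.330
L(0,3) = 188, L_eff = 1 - 188/255 = 0.262745 (inverted)
t(0,3) = 3.19 - 2.330·0.262745 = 2.578
Σt over all 9·11 pixels = 5631353/25500 ≈ 220.8373725
V = pitch²·Σt = 1.75²·5631353/25500 = 676.314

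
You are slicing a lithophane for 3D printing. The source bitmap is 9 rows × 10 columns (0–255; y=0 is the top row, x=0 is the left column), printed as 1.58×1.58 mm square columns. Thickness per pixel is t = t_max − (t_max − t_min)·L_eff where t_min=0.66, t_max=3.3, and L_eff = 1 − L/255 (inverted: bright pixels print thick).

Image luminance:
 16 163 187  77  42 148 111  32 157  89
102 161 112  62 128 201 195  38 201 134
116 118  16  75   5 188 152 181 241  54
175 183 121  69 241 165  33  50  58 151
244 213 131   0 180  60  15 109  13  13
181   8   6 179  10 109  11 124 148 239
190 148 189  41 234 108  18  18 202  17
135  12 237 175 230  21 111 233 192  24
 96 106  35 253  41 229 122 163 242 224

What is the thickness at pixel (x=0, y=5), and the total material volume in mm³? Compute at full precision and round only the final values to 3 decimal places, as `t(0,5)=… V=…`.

t(0,5)=2.534 V=427.077

span = t_max - t_min = 3.3 - 0.66 = 2.640
L(0,5) = 181, L_eff = 1 - 181/255 = 0.290196 (inverted)
t(0,5) = 3.3 - 2.640·0.290196 = 2.534
Σt over all 9·10 pixels = 363539/2125 ≈ 171.0771765
V = pitch²·Σt = 1.58²·363539/2125 = 427.077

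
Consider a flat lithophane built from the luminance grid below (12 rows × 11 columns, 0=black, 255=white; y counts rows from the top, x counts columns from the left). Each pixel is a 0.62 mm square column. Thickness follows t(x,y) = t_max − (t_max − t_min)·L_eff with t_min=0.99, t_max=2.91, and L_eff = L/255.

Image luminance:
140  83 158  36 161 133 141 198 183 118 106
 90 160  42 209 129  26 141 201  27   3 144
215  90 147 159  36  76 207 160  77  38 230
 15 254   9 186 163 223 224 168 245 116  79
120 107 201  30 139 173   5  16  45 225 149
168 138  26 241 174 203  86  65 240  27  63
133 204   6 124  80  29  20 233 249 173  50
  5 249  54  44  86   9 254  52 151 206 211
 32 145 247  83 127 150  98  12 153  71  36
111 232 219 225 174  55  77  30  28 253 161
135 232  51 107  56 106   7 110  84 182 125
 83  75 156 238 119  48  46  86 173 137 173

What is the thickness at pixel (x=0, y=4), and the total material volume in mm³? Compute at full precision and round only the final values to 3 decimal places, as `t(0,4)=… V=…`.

t(0,4)=2.006 V=100.603

span = t_max - t_min = 2.91 - 0.99 = 1.920
L(0,4) = 120, L_eff = 120/255 = 0.470588
t(0,4) = 2.91 - 1.920·0.470588 = 2.006
Σt over all 12·11 pixels = 556143/2125 ≈ 261.7143529
V = pitch²·Σt = 0.62²·556143/2125 = 100.603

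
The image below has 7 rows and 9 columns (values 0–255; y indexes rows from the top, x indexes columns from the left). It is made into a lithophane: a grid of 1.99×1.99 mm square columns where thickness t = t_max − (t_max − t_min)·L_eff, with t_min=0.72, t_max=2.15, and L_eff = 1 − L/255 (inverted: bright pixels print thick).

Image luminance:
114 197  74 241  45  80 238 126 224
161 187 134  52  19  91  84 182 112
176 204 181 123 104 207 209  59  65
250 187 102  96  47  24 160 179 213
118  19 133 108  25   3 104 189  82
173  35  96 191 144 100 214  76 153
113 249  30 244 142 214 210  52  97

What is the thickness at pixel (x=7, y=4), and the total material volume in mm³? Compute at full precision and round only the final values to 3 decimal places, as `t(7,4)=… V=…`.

span = t_max - t_min = 2.15 - 0.72 = 1.430
L(7,4) = 189, L_eff = 1 - 189/255 = 0.258824 (inverted)
t(7,4) = 2.15 - 1.430·0.258824 = 1.780
Σt over all 7·9 pixels = 2338003/25500 ≈ 91.6863922
V = pitch²·Σt = 1.99²·2338003/25500 = 363.087

t(7,4)=1.780 V=363.087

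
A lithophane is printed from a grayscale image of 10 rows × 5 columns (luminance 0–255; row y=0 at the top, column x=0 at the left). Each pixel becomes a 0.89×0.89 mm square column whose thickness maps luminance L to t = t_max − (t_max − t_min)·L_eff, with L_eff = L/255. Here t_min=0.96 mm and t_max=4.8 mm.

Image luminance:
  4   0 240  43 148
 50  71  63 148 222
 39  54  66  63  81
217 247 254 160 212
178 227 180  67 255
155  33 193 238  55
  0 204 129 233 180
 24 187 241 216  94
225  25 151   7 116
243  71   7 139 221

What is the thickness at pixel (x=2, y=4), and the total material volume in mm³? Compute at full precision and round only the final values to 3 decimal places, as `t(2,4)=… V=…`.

span = t_max - t_min = 4.8 - 0.96 = 3.840
L(2,4) = 180, L_eff = 180/255 = 0.705882
t(2,4) = 4.8 - 3.840·0.705882 = 2.089
Σt over all 10·5 pixels = 296368/2125 ≈ 139.4672941
V = pitch²·Σt = 0.89²·296368/2125 = 110.472

t(2,4)=2.089 V=110.472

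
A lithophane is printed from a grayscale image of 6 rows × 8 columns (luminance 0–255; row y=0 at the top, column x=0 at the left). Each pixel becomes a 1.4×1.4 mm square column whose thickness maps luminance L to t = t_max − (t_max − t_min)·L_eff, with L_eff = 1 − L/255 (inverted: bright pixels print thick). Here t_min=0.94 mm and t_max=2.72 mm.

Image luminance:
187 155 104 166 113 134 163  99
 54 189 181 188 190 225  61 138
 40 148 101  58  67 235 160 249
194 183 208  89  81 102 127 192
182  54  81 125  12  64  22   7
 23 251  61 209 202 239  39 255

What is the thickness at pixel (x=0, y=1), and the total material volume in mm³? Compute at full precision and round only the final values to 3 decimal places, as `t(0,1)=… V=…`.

t(0,1)=1.317 V=176.093

span = t_max - t_min = 2.72 - 0.94 = 1.780
L(0,1) = 54, L_eff = 1 - 54/255 = 0.788235 (inverted)
t(0,1) = 2.72 - 1.780·0.788235 = 1.317
Σt over all 6·8 pixels = 1145503/12750 ≈ 89.8433725
V = pitch²·Σt = 1.4²·1145503/12750 = 176.093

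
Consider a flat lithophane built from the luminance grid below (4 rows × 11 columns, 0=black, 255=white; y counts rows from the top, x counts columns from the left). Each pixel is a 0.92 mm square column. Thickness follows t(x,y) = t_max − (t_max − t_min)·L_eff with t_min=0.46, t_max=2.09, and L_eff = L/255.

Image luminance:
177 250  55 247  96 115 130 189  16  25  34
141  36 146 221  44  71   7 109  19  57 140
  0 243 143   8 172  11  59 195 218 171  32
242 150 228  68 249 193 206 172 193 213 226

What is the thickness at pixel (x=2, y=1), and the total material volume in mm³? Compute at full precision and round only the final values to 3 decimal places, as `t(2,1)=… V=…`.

span = t_max - t_min = 2.09 - 0.46 = 1.630
L(2,1) = 146, L_eff = 146/255 = 0.572549
t(2,1) = 2.09 - 1.630·0.572549 = 1.157
Σt over all 4·11 pixels = 1413109/25500 ≈ 55.4160392
V = pitch²·Σt = 0.92²·1413109/25500 = 46.904

t(2,1)=1.157 V=46.904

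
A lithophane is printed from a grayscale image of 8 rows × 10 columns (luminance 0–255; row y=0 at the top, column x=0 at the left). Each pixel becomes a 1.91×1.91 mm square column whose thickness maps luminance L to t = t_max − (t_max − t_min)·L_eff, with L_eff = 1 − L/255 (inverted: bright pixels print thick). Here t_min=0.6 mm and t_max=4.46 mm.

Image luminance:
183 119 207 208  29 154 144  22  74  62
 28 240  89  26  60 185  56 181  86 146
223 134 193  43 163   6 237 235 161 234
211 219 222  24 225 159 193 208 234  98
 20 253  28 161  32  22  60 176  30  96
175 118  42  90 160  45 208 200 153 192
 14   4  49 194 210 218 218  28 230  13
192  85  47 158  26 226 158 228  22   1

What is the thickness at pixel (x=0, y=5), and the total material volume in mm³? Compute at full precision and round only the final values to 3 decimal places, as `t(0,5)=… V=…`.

t(0,5)=3.249 V=744.063

span = t_max - t_min = 4.46 - 0.6 = 3.860
L(0,5) = 175, L_eff = 1 - 175/255 = 0.313725 (inverted)
t(0,5) = 4.46 - 3.860·0.313725 = 3.249
Σt over all 8·10 pixels = 2600479/12750 ≈ 203.9591373
V = pitch²·Σt = 1.91²·2600479/12750 = 744.063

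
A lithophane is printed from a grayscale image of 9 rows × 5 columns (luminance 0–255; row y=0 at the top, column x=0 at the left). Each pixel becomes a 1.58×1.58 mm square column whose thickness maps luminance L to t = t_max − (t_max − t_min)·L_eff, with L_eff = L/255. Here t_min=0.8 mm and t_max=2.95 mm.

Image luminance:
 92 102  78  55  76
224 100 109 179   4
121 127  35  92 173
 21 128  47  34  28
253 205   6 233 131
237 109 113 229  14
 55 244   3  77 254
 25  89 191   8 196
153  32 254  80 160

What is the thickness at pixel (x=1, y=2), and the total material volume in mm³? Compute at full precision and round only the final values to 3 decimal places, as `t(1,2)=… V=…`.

t(1,2)=1.879 V=222.452

span = t_max - t_min = 2.95 - 0.8 = 2.150
L(1,2) = 127, L_eff = 127/255 = 0.498039
t(1,2) = 2.95 - 2.150·0.498039 = 1.879
Σt over all 9·5 pixels = 454457/5100 ≈ 89.1092157
V = pitch²·Σt = 1.58²·454457/5100 = 222.452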